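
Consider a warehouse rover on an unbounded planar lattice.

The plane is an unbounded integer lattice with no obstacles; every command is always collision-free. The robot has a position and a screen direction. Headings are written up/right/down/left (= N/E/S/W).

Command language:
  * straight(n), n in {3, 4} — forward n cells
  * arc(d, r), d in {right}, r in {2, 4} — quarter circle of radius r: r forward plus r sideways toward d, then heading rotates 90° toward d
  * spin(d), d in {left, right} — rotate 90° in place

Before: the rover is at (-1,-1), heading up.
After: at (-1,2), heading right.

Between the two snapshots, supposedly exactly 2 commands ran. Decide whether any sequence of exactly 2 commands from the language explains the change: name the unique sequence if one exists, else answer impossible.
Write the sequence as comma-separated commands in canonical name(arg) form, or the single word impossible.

key: cell and facing (now E) both changed — the 2 commands mix motion and turning
begin: at (-1,-1), heading up
[1] after straight(3): at (-1,2), heading up
[2] after spin(right): at (-1,2), heading right
no rival 2-sequence matches.

straight(3), spin(right)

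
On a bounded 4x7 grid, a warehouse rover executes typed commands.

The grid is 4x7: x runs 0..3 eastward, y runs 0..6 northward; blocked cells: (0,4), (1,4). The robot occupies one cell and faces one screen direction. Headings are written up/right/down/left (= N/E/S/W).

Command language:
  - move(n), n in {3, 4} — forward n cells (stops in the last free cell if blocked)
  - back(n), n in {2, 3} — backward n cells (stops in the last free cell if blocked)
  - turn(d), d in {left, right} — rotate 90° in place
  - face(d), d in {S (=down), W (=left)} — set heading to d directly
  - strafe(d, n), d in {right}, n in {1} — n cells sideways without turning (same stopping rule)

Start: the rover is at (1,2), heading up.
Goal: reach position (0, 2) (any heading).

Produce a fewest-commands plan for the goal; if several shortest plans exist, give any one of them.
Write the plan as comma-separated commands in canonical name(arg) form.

initial: at (1,2), heading up
[1] after face(S): at (1,2), heading down
[2] after strafe(right, 1): at (0,2), heading down
shorter routes all fall short; 2 is best.

face(S), strafe(right, 1)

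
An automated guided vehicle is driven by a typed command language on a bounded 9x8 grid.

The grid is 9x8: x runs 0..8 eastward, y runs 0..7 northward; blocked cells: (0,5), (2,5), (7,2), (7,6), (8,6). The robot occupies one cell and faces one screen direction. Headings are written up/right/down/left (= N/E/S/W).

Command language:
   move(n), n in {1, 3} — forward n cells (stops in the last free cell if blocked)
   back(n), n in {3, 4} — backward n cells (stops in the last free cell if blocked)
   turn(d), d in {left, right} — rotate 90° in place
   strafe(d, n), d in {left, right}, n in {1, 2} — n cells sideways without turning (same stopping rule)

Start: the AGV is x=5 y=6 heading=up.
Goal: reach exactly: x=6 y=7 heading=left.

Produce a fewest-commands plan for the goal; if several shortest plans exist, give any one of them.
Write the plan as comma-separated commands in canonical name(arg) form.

begin: x=5 y=6 heading=up
[1] after strafe(right, 1): x=6 y=6 heading=up
[2] after move(1): x=6 y=7 heading=up
[3] after turn(left): x=6 y=7 heading=left
shorter routes all fall short; 3 is best.

strafe(right, 1), move(1), turn(left)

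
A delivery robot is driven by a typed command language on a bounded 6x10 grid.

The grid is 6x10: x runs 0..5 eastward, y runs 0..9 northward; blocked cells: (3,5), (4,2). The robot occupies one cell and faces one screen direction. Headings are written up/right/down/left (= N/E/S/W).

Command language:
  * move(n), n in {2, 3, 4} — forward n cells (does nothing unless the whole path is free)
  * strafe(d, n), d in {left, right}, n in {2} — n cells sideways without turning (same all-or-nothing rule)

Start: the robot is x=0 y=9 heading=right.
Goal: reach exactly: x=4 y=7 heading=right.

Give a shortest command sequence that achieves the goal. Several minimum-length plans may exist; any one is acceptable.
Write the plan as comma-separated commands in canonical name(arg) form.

start: x=0 y=9 heading=right
[1] after move(4): x=4 y=9 heading=right
[2] after strafe(right, 2): x=4 y=7 heading=right
no 1-step plan works, so 2 is optimal.

move(4), strafe(right, 2)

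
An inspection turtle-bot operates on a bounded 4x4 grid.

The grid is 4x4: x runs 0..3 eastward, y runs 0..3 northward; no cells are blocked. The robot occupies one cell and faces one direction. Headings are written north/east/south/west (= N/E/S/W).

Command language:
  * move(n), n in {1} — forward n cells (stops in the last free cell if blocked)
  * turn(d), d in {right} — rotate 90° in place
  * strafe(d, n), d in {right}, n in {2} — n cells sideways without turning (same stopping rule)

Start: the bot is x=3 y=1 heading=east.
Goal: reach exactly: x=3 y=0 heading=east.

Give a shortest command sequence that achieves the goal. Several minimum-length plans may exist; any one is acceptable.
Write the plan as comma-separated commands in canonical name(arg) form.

initial: x=3 y=1 heading=east
step 1 (strafe(right, 2)): x=3 y=0 heading=east
no 0-step plan works, so 1 is optimal.

strafe(right, 2)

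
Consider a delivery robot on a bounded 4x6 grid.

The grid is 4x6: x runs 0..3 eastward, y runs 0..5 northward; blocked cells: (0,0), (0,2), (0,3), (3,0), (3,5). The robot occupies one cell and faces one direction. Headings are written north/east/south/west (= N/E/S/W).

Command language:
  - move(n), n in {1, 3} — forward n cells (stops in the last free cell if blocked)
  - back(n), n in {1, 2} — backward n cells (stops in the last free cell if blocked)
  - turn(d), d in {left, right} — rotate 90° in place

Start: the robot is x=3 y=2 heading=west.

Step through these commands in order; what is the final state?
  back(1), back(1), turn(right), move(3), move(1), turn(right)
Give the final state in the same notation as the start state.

begin: x=3 y=2 heading=west
step 1 (back(1)): x=3 y=2 heading=west
step 2 (back(1)): x=3 y=2 heading=west
step 3 (turn(right)): x=3 y=2 heading=north
step 4 (move(3)): x=3 y=4 heading=north
step 5 (move(1)): x=3 y=4 heading=north
step 6 (turn(right)): x=3 y=4 heading=east

x=3 y=4 heading=east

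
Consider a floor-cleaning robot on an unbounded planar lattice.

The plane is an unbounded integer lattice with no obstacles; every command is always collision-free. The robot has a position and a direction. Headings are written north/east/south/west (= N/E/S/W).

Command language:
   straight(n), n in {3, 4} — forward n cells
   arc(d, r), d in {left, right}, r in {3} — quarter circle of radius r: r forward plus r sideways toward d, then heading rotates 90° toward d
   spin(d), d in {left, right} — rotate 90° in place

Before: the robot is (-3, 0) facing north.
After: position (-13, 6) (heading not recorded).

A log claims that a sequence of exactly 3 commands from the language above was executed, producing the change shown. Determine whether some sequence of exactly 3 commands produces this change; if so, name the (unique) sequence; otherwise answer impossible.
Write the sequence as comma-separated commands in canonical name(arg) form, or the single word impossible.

arc(left, 3), straight(4), arc(right, 3)

key: running arc(right, 3) before arc(left, 3) would end elsewhere — order is forced
begin: (-3, 0) facing north
[1] after arc(left, 3): (-6, 3) facing west
[2] after straight(4): (-10, 3) facing west
[3] after arc(right, 3): (-13, 6) facing north
uniquely the one of 216 3-step routes that fits.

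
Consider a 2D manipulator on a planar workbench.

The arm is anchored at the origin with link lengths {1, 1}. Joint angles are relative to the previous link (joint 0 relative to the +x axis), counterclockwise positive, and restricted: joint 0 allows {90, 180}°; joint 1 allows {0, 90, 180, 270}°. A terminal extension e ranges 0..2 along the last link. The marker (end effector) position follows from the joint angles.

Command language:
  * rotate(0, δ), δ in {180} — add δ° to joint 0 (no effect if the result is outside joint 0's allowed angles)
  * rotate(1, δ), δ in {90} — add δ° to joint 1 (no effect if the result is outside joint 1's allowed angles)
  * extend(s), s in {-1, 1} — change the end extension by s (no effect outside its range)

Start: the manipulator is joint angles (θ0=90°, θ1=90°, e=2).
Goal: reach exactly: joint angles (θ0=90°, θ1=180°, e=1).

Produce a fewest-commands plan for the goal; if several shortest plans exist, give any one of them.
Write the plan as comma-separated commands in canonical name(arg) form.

t0: joint angles (θ0=90°, θ1=90°, e=2)
[1] after rotate(1, 90): joint angles (θ0=90°, θ1=180°, e=2)
[2] after extend(-1): joint angles (θ0=90°, θ1=180°, e=1)
no 1-step plan works, so 2 is optimal.

rotate(1, 90), extend(-1)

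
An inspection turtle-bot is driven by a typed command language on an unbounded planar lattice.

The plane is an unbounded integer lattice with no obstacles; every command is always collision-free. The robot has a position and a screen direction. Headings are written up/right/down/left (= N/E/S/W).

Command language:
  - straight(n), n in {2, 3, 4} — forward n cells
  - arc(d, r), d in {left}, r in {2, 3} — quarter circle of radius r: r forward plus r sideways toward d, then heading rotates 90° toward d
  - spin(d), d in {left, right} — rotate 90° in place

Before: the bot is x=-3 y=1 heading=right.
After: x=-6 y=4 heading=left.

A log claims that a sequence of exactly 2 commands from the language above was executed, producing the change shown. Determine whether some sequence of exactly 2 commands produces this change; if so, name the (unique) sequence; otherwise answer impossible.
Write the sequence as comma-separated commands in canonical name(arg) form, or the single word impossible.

key: position moved to (-6,4) AND the heading swung to W — translation plus rotation needed
t0: x=-3 y=1 heading=right
step 1 (spin(left)): x=-3 y=1 heading=up
step 2 (arc(left, 3)): x=-6 y=4 heading=left
all 49 alternatives checked — unique.

spin(left), arc(left, 3)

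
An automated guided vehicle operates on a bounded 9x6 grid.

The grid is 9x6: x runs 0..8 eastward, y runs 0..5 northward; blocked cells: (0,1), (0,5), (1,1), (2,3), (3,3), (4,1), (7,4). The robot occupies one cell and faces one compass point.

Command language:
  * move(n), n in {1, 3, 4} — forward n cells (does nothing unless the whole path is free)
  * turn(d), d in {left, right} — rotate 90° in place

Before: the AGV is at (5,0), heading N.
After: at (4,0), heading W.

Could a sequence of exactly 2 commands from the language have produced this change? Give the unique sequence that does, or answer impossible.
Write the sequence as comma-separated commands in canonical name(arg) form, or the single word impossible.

turn(left), move(1)

key: cell and facing (now W) both changed — the 2 commands mix motion and turning
from: at (5,0), heading N
t=1 turn(left) ⇒ at (5,0), heading W
t=2 move(1) ⇒ at (4,0), heading W
all 25 alternatives checked — unique.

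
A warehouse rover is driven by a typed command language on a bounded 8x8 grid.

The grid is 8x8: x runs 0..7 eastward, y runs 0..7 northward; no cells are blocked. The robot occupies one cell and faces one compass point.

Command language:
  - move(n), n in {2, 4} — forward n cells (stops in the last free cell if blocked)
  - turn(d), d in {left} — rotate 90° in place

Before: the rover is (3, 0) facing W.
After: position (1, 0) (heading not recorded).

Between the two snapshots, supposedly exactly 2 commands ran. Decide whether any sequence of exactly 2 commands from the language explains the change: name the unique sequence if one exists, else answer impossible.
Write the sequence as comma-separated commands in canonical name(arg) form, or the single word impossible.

key: order matters: swapping move(2) and turn(left) lands elsewhere
t0: (3, 0) facing W
step 1 (move(2)): (1, 0) facing W
step 2 (turn(left)): (1, 0) facing S
no rival 2-sequence matches.

move(2), turn(left)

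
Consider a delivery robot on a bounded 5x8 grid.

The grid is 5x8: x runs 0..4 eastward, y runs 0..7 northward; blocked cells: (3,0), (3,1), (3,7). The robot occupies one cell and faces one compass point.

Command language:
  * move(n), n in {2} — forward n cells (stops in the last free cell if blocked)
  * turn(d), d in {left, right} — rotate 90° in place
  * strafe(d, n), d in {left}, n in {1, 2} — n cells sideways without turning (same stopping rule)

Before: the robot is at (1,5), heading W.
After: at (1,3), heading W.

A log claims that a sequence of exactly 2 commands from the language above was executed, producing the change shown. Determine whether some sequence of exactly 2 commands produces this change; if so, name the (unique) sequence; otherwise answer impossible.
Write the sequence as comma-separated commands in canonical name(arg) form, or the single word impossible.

key: still facing W at the end — nothing in the sequence rotates
start: at (1,5), heading W
[1] after strafe(left, 1): at (1,4), heading W
[2] after strafe(left, 1): at (1,3), heading W
all 25 alternatives checked — unique.

strafe(left, 1), strafe(left, 1)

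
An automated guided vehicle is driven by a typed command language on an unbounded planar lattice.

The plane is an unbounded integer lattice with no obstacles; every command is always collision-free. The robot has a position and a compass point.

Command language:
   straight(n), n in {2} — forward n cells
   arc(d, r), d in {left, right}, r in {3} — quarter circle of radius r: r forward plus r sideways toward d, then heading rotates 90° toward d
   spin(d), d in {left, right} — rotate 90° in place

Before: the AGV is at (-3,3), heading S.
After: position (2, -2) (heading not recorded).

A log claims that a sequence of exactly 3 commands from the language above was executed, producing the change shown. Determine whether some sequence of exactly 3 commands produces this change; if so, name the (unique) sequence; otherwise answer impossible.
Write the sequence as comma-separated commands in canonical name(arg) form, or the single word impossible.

straight(2), arc(left, 3), straight(2)

t0: at (-3,3), heading S
[1] after straight(2): at (-3,1), heading S
[2] after arc(left, 3): at (0,-2), heading E
[3] after straight(2): at (2,-2), heading E
uniquely the one of 125 3-step routes that fits.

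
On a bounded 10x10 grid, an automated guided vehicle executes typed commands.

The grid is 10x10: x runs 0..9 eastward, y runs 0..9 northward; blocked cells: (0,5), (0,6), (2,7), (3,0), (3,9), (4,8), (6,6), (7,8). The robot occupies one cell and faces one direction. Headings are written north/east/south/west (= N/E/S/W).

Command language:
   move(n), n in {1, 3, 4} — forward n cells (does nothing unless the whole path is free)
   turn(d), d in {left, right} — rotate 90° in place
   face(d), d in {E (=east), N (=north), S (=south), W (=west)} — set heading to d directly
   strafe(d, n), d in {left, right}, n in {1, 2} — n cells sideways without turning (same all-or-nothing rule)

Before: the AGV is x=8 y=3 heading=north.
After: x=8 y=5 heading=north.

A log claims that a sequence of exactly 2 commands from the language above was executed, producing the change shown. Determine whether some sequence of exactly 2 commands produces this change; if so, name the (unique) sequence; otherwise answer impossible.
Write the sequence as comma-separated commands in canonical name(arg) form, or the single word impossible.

key: still facing N at the end — nothing in the sequence rotates
begin: x=8 y=3 heading=north
[1] after move(1): x=8 y=4 heading=north
[2] after move(1): x=8 y=5 heading=north
uniquely the one of 169 2-step routes that fits.

move(1), move(1)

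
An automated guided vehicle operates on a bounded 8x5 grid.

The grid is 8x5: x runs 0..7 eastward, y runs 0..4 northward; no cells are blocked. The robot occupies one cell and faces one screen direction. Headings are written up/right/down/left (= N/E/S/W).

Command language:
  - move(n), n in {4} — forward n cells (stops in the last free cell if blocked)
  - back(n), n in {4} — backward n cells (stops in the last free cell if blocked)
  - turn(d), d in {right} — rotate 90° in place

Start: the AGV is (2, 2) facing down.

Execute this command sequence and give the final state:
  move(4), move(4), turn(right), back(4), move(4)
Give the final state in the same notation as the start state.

t0: (2, 2) facing down
1. move(4) → (2, 0) facing down
2. move(4) → (2, 0) facing down
3. turn(right) → (2, 0) facing left
4. back(4) → (6, 0) facing left
5. move(4) → (2, 0) facing left

(2, 0) facing left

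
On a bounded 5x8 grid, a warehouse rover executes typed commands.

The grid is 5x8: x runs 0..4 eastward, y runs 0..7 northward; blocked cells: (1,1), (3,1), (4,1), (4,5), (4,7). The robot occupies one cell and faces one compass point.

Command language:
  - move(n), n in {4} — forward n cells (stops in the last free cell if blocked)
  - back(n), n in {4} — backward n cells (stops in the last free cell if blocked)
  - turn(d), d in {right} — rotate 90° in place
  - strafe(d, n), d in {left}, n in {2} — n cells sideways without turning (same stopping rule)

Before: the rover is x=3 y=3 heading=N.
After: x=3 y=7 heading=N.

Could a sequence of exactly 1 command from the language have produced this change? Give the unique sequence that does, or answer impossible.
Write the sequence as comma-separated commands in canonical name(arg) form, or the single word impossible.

move(4)

key: heading stays N — the single command does not turn
t0: x=3 y=3 heading=N
step 1 (move(4)): x=3 y=7 heading=N
no other 1-command option fits: unique.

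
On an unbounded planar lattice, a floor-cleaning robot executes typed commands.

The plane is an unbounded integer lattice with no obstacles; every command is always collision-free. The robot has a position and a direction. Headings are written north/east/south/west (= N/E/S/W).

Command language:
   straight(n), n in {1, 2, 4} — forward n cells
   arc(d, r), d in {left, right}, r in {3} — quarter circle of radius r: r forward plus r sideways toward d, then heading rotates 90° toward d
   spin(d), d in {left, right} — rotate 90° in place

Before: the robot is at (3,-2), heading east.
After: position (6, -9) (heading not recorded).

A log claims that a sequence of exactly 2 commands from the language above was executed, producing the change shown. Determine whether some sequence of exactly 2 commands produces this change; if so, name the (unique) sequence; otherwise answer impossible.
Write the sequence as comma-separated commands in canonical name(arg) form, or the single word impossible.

key: order matters: swapping arc(right, 3) and straight(4) lands elsewhere
start: at (3,-2), heading east
1. arc(right, 3) → at (6,-5), heading south
2. straight(4) → at (6,-9), heading south
no rival 2-sequence matches.

arc(right, 3), straight(4)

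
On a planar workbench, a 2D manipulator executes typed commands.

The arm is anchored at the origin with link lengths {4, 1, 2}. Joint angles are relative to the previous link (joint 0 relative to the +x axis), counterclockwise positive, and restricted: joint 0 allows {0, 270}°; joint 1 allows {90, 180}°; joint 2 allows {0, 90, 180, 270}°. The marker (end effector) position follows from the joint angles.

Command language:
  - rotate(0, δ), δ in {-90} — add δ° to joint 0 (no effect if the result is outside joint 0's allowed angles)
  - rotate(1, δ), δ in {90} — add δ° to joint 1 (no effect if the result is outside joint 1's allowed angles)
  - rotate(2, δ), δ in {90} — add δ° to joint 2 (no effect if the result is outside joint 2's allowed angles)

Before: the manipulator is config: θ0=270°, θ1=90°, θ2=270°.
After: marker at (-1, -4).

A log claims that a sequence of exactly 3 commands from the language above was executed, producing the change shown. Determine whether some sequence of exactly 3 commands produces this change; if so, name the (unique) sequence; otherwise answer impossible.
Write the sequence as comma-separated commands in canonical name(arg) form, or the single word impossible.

rotate(2, 90), rotate(2, 90), rotate(2, 90)

from: config: θ0=270°, θ1=90°, θ2=270°
[1] after rotate(2, 90): config: θ0=270°, θ1=90°, θ2=0°
[2] after rotate(2, 90): config: θ0=270°, θ1=90°, θ2=90°
[3] after rotate(2, 90): config: θ0=270°, θ1=90°, θ2=180°
no other 3-command option fits: unique.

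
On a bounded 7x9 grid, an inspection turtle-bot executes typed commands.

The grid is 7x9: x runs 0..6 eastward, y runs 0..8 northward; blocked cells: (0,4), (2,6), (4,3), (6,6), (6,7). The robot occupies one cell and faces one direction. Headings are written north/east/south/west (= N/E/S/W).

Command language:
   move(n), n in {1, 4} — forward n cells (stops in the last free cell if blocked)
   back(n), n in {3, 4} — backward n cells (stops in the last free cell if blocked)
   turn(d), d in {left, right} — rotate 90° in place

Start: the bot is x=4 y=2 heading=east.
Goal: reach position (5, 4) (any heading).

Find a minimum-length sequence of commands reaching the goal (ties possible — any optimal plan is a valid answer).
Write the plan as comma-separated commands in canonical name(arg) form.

move(1), turn(left), back(3), move(4)

start: x=4 y=2 heading=east
step 1 (move(1)): x=5 y=2 heading=east
step 2 (turn(left)): x=5 y=2 heading=north
step 3 (back(3)): x=5 y=0 heading=north
step 4 (move(4)): x=5 y=4 heading=north
nothing shorter than 4 reaches the goal.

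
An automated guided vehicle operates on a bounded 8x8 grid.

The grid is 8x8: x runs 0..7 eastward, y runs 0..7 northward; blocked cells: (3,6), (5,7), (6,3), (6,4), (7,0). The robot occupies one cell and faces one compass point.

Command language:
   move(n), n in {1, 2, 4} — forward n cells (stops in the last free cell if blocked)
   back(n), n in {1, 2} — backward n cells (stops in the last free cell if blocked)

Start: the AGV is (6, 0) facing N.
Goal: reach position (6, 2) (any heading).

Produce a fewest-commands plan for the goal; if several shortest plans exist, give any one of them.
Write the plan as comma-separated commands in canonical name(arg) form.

move(4)

t0: (6, 0) facing N
step 1 (move(4)): (6, 2) facing N
shorter routes all fall short; 1 is best.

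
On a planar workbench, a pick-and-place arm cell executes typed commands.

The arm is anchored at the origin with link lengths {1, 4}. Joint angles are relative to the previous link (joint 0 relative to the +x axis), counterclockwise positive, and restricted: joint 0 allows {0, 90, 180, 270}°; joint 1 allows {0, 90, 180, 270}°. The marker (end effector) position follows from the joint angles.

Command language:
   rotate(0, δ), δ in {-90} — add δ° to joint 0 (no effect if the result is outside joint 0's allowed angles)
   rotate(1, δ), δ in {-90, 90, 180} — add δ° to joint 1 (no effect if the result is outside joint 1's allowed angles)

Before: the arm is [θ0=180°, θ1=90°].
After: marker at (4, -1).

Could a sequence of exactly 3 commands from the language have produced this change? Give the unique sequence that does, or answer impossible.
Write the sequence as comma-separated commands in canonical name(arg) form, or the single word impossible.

from: [θ0=180°, θ1=90°]
t=1 rotate(0, -90) ⇒ [θ0=90°, θ1=90°]
t=2 rotate(0, -90) ⇒ [θ0=0°, θ1=90°]
t=3 rotate(0, -90) ⇒ [θ0=270°, θ1=90°]
no other 3-command option fits: unique.

rotate(0, -90), rotate(0, -90), rotate(0, -90)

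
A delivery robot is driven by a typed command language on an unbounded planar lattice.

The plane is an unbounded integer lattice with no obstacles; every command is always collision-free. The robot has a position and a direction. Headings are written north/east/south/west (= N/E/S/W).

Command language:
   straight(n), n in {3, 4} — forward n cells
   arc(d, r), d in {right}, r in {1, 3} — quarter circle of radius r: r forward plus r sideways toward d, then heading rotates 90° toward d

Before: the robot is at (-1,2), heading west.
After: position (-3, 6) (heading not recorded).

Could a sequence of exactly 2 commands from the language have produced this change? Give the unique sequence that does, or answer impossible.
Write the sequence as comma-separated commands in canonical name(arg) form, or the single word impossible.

key: order matters: swapping arc(right, 3) and arc(right, 1) lands elsewhere
initial: at (-1,2), heading west
step 1 (arc(right, 3)): at (-4,5), heading north
step 2 (arc(right, 1)): at (-3,6), heading east
all 16 alternatives checked — unique.

arc(right, 3), arc(right, 1)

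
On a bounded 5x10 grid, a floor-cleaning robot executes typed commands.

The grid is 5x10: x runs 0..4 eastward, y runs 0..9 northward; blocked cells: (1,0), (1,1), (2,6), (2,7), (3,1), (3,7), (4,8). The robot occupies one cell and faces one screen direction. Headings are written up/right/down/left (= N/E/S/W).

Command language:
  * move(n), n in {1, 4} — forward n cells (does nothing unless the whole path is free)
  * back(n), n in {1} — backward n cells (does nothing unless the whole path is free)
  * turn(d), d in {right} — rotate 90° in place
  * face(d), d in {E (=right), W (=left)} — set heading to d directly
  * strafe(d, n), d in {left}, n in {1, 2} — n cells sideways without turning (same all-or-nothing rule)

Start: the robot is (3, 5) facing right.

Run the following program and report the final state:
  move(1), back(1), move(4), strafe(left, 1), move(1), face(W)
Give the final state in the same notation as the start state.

initial: (3, 5) facing right
[1] after move(1): (4, 5) facing right
[2] after back(1): (3, 5) facing right
[3] after move(4): (3, 5) facing right
[4] after strafe(left, 1): (3, 6) facing right
[5] after move(1): (4, 6) facing right
[6] after face(W): (4, 6) facing left

(4, 6) facing left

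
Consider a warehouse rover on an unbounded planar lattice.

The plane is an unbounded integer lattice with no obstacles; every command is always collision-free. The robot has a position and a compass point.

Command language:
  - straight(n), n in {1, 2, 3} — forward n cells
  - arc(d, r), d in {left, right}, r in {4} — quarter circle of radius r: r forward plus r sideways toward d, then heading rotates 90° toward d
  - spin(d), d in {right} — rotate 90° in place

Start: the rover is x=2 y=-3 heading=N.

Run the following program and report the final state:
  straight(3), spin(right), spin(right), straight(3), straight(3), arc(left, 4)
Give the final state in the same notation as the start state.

x=6 y=-10 heading=E

from: x=2 y=-3 heading=N
1. straight(3) → x=2 y=0 heading=N
2. spin(right) → x=2 y=0 heading=E
3. spin(right) → x=2 y=0 heading=S
4. straight(3) → x=2 y=-3 heading=S
5. straight(3) → x=2 y=-6 heading=S
6. arc(left, 4) → x=6 y=-10 heading=E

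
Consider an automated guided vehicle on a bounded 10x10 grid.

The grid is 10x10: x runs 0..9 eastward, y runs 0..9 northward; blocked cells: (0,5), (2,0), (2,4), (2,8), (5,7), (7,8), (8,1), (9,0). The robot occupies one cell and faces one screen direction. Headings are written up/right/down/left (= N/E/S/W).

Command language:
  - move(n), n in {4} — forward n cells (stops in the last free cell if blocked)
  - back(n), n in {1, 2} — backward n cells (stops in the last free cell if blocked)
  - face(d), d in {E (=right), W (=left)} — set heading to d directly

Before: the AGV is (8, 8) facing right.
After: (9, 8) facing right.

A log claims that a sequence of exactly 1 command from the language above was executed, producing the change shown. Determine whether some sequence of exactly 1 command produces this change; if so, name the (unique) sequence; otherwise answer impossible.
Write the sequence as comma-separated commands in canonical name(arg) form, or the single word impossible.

key: move(4) runs into the grid edge before its full distance
start: (8, 8) facing right
[1] after move(4): (9, 8) facing right
no rival 1-sequence matches.

move(4)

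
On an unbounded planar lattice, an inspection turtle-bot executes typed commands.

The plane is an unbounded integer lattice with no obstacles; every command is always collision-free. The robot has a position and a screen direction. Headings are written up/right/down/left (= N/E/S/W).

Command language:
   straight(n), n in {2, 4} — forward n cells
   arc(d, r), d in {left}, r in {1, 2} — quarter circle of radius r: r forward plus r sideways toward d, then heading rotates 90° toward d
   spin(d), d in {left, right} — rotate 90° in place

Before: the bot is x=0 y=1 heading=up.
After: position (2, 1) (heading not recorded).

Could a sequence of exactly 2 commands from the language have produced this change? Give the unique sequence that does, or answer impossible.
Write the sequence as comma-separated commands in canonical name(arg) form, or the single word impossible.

key: order matters: swapping spin(right) and straight(2) lands elsewhere
begin: x=0 y=1 heading=up
t=1 spin(right) ⇒ x=0 y=1 heading=right
t=2 straight(2) ⇒ x=2 y=1 heading=right
no rival 2-sequence matches.

spin(right), straight(2)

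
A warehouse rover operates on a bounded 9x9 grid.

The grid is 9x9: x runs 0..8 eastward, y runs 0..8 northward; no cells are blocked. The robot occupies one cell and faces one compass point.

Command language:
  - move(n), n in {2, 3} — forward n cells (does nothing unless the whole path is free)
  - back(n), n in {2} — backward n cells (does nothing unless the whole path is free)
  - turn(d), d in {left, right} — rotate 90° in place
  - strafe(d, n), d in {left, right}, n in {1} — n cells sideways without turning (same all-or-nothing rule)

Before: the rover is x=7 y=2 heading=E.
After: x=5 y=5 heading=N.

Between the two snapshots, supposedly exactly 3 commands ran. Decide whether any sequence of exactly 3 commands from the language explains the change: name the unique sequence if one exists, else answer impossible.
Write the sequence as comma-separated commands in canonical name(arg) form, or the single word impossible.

key: position moved to (5,5) AND the heading swung to N — translation plus rotation needed
begin: x=7 y=2 heading=E
t=1 back(2) ⇒ x=5 y=2 heading=E
t=2 turn(left) ⇒ x=5 y=2 heading=N
t=3 move(3) ⇒ x=5 y=5 heading=N
uniquely the one of 343 3-step routes that fits.

back(2), turn(left), move(3)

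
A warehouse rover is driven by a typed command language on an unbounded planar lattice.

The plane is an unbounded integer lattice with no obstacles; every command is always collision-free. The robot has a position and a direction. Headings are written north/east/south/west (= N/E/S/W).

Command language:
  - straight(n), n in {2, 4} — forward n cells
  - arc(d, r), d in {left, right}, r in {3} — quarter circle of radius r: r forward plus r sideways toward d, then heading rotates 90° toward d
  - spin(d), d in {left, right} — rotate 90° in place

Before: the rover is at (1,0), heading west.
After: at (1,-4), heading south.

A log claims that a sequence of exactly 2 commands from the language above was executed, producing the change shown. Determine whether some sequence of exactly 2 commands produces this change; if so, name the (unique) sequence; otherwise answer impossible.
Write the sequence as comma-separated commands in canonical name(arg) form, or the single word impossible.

key: cell and facing (now S) both changed — the 2 commands mix motion and turning
initial: at (1,0), heading west
t=1 spin(left) ⇒ at (1,0), heading south
t=2 straight(4) ⇒ at (1,-4), heading south
all 36 alternatives checked — unique.

spin(left), straight(4)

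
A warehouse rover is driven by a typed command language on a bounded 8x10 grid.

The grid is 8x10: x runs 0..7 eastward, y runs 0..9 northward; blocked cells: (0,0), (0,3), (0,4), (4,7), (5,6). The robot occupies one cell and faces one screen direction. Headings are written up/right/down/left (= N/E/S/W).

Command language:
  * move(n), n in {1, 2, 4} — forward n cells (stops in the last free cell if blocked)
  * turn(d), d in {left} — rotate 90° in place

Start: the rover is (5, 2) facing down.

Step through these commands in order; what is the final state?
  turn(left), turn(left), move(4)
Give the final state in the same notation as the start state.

from: (5, 2) facing down
step 1 (turn(left)): (5, 2) facing right
step 2 (turn(left)): (5, 2) facing up
step 3 (move(4)): (5, 5) facing up

(5, 5) facing up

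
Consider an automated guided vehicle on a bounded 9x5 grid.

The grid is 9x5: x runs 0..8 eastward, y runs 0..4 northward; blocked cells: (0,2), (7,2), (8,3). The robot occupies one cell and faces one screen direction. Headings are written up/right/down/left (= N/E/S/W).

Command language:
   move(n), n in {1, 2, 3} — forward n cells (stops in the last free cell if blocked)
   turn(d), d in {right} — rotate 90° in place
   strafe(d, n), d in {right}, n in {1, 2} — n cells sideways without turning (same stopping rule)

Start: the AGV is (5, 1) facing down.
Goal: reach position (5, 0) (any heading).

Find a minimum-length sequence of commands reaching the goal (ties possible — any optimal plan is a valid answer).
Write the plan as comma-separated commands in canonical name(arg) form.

move(2)

begin: (5, 1) facing down
[1] after move(2): (5, 0) facing down
no 0-step plan works, so 1 is optimal.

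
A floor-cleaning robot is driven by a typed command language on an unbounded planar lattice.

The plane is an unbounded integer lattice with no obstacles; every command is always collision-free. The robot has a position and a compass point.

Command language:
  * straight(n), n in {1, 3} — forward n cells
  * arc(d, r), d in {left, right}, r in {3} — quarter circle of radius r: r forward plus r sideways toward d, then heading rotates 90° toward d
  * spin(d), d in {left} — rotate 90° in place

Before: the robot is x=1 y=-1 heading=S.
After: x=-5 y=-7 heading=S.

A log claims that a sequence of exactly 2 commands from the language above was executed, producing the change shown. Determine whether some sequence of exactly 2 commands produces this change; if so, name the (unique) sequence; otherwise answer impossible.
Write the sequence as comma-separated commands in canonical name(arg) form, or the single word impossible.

key: heading stays S — rotations cancel among the 2 commands
from: x=1 y=-1 heading=S
[1] after arc(right, 3): x=-2 y=-4 heading=W
[2] after arc(left, 3): x=-5 y=-7 heading=S
no other 2-command option fits: unique.

arc(right, 3), arc(left, 3)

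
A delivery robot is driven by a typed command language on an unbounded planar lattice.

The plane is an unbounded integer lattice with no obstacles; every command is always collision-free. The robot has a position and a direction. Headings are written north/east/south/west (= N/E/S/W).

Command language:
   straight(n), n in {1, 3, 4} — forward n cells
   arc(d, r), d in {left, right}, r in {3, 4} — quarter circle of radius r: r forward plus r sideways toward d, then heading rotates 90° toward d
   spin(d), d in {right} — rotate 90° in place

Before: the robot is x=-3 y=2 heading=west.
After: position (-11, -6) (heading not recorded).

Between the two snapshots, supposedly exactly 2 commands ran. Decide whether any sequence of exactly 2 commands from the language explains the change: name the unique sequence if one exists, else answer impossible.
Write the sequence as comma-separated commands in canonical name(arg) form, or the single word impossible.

key: order matters: swapping arc(left, 4) and arc(right, 4) lands elsewhere
from: x=-3 y=2 heading=west
step 1 (arc(left, 4)): x=-7 y=-2 heading=south
step 2 (arc(right, 4)): x=-11 y=-6 heading=west
uniquely the one of 64 2-step routes that fits.

arc(left, 4), arc(right, 4)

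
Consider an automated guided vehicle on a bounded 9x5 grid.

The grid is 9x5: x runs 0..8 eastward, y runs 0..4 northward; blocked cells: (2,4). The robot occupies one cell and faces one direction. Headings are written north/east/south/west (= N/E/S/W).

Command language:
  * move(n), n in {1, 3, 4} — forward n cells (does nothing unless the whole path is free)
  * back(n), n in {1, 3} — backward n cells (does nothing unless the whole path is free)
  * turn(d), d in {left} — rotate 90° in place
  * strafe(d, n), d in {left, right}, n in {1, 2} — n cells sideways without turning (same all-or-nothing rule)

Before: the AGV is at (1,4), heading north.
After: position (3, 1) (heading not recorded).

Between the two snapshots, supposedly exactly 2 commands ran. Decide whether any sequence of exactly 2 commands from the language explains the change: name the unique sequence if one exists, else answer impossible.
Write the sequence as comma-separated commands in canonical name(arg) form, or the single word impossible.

key: order matters: swapping back(3) and strafe(right, 2) lands elsewhere
t0: at (1,4), heading north
1. back(3) → at (1,1), heading north
2. strafe(right, 2) → at (3,1), heading north
uniquely the one of 100 2-step routes that fits.

back(3), strafe(right, 2)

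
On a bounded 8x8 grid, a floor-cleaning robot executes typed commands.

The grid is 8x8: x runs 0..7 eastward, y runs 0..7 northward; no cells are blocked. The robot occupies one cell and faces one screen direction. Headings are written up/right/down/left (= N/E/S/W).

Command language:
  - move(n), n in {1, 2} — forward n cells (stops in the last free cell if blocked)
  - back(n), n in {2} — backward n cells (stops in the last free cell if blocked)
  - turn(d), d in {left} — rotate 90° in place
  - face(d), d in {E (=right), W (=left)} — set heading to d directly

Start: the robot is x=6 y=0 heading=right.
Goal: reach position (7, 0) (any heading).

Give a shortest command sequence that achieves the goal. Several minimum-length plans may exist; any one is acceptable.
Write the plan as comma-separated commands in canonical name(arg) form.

move(2)

initial: x=6 y=0 heading=right
[1] after move(2): x=7 y=0 heading=right
nothing shorter than 1 reaches the goal.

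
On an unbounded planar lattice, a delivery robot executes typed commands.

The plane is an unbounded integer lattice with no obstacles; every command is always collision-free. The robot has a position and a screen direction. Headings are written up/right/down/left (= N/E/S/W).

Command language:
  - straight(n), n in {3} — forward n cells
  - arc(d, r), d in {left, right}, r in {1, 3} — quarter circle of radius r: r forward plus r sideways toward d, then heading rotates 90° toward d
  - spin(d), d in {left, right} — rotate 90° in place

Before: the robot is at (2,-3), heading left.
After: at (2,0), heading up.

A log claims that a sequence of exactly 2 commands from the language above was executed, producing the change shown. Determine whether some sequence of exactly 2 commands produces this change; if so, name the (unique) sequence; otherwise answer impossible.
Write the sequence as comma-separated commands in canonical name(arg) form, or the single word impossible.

key: running straight(3) before spin(right) would end elsewhere — order is forced
start: at (2,-3), heading left
t=1 spin(right) ⇒ at (2,-3), heading up
t=2 straight(3) ⇒ at (2,0), heading up
uniquely the one of 49 2-step routes that fits.

spin(right), straight(3)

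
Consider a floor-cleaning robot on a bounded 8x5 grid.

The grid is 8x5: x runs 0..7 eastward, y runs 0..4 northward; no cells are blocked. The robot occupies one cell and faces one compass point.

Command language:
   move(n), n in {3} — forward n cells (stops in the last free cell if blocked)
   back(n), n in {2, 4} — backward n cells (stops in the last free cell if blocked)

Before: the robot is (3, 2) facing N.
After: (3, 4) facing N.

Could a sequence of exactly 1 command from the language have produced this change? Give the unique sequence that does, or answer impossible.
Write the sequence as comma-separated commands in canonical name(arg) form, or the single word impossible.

key: move(3) runs into the grid edge before its full distance
from: (3, 2) facing N
[1] after move(3): (3, 4) facing N
no rival 1-sequence matches.

move(3)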